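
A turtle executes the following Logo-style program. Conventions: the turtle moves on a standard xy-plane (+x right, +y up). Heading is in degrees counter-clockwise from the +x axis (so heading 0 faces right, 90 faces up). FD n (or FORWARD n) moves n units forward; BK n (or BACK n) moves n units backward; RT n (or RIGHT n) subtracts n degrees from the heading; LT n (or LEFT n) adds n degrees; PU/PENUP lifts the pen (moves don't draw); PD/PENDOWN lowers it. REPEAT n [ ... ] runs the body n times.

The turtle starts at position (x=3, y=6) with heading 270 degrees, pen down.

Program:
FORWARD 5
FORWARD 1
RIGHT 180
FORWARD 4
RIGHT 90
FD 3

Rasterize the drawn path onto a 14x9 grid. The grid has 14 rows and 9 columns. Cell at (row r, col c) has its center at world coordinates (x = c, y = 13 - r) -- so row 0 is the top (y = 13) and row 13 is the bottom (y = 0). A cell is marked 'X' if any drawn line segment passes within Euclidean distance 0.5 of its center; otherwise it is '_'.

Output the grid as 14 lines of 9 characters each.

Answer: _________
_________
_________
_________
_________
_________
_________
___X_____
___X_____
___XXXX__
___X_____
___X_____
___X_____
___X_____

Derivation:
Segment 0: (3,6) -> (3,1)
Segment 1: (3,1) -> (3,0)
Segment 2: (3,0) -> (3,4)
Segment 3: (3,4) -> (6,4)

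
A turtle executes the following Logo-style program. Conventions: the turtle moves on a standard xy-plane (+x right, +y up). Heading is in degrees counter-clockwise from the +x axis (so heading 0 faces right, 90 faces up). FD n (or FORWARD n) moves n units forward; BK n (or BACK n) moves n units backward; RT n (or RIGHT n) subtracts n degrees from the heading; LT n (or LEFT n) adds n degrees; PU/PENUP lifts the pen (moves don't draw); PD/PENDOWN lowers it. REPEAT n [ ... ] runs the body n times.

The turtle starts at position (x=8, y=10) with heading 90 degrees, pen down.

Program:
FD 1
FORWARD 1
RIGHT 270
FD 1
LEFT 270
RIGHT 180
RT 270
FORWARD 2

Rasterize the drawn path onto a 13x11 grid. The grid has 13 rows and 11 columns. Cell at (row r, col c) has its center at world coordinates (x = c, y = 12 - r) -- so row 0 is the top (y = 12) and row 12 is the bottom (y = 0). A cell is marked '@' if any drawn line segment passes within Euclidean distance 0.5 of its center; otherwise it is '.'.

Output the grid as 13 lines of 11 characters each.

Segment 0: (8,10) -> (8,11)
Segment 1: (8,11) -> (8,12)
Segment 2: (8,12) -> (7,12)
Segment 3: (7,12) -> (9,12)

Answer: .......@@@.
........@..
........@..
...........
...........
...........
...........
...........
...........
...........
...........
...........
...........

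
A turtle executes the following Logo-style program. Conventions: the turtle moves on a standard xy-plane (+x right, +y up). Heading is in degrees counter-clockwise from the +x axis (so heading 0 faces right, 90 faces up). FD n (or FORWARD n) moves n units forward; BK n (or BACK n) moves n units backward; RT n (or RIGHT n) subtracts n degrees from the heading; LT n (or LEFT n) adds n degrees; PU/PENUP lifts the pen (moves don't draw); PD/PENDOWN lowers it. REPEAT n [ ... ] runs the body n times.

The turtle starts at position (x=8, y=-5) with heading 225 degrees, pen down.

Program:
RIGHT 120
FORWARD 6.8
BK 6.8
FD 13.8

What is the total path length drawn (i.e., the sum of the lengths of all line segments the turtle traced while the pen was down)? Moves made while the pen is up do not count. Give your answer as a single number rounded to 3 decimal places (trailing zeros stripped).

Executing turtle program step by step:
Start: pos=(8,-5), heading=225, pen down
RT 120: heading 225 -> 105
FD 6.8: (8,-5) -> (6.24,1.568) [heading=105, draw]
BK 6.8: (6.24,1.568) -> (8,-5) [heading=105, draw]
FD 13.8: (8,-5) -> (4.428,8.33) [heading=105, draw]
Final: pos=(4.428,8.33), heading=105, 3 segment(s) drawn

Segment lengths:
  seg 1: (8,-5) -> (6.24,1.568), length = 6.8
  seg 2: (6.24,1.568) -> (8,-5), length = 6.8
  seg 3: (8,-5) -> (4.428,8.33), length = 13.8
Total = 27.4

Answer: 27.4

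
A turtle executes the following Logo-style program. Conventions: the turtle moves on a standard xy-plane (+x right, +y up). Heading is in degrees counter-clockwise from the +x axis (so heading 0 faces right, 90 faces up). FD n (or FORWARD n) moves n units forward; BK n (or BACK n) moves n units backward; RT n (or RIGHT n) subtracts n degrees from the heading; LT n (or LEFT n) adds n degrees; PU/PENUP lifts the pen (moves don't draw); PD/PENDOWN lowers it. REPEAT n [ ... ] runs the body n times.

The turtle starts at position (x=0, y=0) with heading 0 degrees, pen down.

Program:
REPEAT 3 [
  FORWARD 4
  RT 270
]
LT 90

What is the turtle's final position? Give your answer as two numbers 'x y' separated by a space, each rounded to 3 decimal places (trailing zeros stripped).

Answer: 0 4

Derivation:
Executing turtle program step by step:
Start: pos=(0,0), heading=0, pen down
REPEAT 3 [
  -- iteration 1/3 --
  FD 4: (0,0) -> (4,0) [heading=0, draw]
  RT 270: heading 0 -> 90
  -- iteration 2/3 --
  FD 4: (4,0) -> (4,4) [heading=90, draw]
  RT 270: heading 90 -> 180
  -- iteration 3/3 --
  FD 4: (4,4) -> (0,4) [heading=180, draw]
  RT 270: heading 180 -> 270
]
LT 90: heading 270 -> 0
Final: pos=(0,4), heading=0, 3 segment(s) drawn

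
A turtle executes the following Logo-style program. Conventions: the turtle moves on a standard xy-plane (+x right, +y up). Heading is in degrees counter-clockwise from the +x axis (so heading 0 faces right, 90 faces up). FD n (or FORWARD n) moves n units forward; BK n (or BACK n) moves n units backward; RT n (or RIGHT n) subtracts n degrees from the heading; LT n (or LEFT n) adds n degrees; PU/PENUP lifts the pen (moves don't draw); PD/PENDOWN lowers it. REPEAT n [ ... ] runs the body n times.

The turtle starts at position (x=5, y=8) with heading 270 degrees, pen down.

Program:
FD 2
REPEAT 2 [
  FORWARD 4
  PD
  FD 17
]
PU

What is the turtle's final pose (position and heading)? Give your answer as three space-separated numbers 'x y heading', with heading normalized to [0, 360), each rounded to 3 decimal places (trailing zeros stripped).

Answer: 5 -36 270

Derivation:
Executing turtle program step by step:
Start: pos=(5,8), heading=270, pen down
FD 2: (5,8) -> (5,6) [heading=270, draw]
REPEAT 2 [
  -- iteration 1/2 --
  FD 4: (5,6) -> (5,2) [heading=270, draw]
  PD: pen down
  FD 17: (5,2) -> (5,-15) [heading=270, draw]
  -- iteration 2/2 --
  FD 4: (5,-15) -> (5,-19) [heading=270, draw]
  PD: pen down
  FD 17: (5,-19) -> (5,-36) [heading=270, draw]
]
PU: pen up
Final: pos=(5,-36), heading=270, 5 segment(s) drawn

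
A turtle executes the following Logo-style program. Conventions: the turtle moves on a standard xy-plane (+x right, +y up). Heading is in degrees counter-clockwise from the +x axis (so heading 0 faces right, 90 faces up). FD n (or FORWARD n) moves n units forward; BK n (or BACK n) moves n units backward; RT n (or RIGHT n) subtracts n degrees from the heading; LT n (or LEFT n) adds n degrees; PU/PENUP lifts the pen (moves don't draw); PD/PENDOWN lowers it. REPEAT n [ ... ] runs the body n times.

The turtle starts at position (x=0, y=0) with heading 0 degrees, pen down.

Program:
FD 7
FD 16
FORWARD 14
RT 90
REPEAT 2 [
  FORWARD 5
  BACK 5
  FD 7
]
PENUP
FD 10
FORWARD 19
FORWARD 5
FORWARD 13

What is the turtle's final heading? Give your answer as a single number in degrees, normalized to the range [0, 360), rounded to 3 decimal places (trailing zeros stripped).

Executing turtle program step by step:
Start: pos=(0,0), heading=0, pen down
FD 7: (0,0) -> (7,0) [heading=0, draw]
FD 16: (7,0) -> (23,0) [heading=0, draw]
FD 14: (23,0) -> (37,0) [heading=0, draw]
RT 90: heading 0 -> 270
REPEAT 2 [
  -- iteration 1/2 --
  FD 5: (37,0) -> (37,-5) [heading=270, draw]
  BK 5: (37,-5) -> (37,0) [heading=270, draw]
  FD 7: (37,0) -> (37,-7) [heading=270, draw]
  -- iteration 2/2 --
  FD 5: (37,-7) -> (37,-12) [heading=270, draw]
  BK 5: (37,-12) -> (37,-7) [heading=270, draw]
  FD 7: (37,-7) -> (37,-14) [heading=270, draw]
]
PU: pen up
FD 10: (37,-14) -> (37,-24) [heading=270, move]
FD 19: (37,-24) -> (37,-43) [heading=270, move]
FD 5: (37,-43) -> (37,-48) [heading=270, move]
FD 13: (37,-48) -> (37,-61) [heading=270, move]
Final: pos=(37,-61), heading=270, 9 segment(s) drawn

Answer: 270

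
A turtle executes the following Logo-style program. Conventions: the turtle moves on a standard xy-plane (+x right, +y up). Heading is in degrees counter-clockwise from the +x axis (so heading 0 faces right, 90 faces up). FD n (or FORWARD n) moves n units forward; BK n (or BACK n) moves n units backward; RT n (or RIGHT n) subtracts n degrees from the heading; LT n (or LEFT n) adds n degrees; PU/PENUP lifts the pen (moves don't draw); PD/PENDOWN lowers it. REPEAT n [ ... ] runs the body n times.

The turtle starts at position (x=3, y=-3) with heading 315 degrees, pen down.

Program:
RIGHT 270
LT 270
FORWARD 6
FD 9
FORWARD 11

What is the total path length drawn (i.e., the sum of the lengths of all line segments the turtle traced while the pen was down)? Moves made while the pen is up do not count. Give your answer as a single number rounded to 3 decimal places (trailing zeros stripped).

Executing turtle program step by step:
Start: pos=(3,-3), heading=315, pen down
RT 270: heading 315 -> 45
LT 270: heading 45 -> 315
FD 6: (3,-3) -> (7.243,-7.243) [heading=315, draw]
FD 9: (7.243,-7.243) -> (13.607,-13.607) [heading=315, draw]
FD 11: (13.607,-13.607) -> (21.385,-21.385) [heading=315, draw]
Final: pos=(21.385,-21.385), heading=315, 3 segment(s) drawn

Segment lengths:
  seg 1: (3,-3) -> (7.243,-7.243), length = 6
  seg 2: (7.243,-7.243) -> (13.607,-13.607), length = 9
  seg 3: (13.607,-13.607) -> (21.385,-21.385), length = 11
Total = 26

Answer: 26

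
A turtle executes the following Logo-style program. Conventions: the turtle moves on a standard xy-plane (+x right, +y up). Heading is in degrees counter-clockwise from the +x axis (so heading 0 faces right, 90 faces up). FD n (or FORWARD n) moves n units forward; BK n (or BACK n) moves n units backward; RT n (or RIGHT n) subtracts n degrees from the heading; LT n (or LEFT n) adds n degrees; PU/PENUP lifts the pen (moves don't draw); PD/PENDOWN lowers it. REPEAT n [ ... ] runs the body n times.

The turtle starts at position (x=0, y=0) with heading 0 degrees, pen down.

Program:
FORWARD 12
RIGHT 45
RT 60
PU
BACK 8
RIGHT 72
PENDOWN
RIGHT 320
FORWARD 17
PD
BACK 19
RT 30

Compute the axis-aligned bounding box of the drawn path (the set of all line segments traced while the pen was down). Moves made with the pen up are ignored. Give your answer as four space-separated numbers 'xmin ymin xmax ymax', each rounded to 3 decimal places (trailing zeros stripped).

Answer: 0 -3.867 15.533 9.091

Derivation:
Executing turtle program step by step:
Start: pos=(0,0), heading=0, pen down
FD 12: (0,0) -> (12,0) [heading=0, draw]
RT 45: heading 0 -> 315
RT 60: heading 315 -> 255
PU: pen up
BK 8: (12,0) -> (14.071,7.727) [heading=255, move]
RT 72: heading 255 -> 183
PD: pen down
RT 320: heading 183 -> 223
FD 17: (14.071,7.727) -> (1.638,-3.867) [heading=223, draw]
PD: pen down
BK 19: (1.638,-3.867) -> (15.533,9.091) [heading=223, draw]
RT 30: heading 223 -> 193
Final: pos=(15.533,9.091), heading=193, 3 segment(s) drawn

Segment endpoints: x in {0, 1.638, 12, 14.071, 15.533}, y in {-3.867, 0, 7.727, 9.091}
xmin=0, ymin=-3.867, xmax=15.533, ymax=9.091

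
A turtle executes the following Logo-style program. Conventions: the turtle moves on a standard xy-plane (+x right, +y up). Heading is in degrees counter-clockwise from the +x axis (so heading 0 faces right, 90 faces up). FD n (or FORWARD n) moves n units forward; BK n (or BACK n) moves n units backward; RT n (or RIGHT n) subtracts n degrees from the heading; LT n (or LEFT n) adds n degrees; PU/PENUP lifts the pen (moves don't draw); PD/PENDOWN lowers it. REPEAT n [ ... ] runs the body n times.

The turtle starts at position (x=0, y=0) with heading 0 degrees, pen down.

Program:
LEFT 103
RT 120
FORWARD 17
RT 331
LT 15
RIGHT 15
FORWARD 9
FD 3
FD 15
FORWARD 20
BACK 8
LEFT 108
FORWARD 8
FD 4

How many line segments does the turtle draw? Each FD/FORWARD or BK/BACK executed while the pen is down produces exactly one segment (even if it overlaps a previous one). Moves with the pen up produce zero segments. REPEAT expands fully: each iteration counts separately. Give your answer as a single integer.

Executing turtle program step by step:
Start: pos=(0,0), heading=0, pen down
LT 103: heading 0 -> 103
RT 120: heading 103 -> 343
FD 17: (0,0) -> (16.257,-4.97) [heading=343, draw]
RT 331: heading 343 -> 12
LT 15: heading 12 -> 27
RT 15: heading 27 -> 12
FD 9: (16.257,-4.97) -> (25.061,-3.099) [heading=12, draw]
FD 3: (25.061,-3.099) -> (27.995,-2.475) [heading=12, draw]
FD 15: (27.995,-2.475) -> (42.667,0.643) [heading=12, draw]
FD 20: (42.667,0.643) -> (62.23,4.802) [heading=12, draw]
BK 8: (62.23,4.802) -> (54.405,3.138) [heading=12, draw]
LT 108: heading 12 -> 120
FD 8: (54.405,3.138) -> (50.405,10.066) [heading=120, draw]
FD 4: (50.405,10.066) -> (48.405,13.531) [heading=120, draw]
Final: pos=(48.405,13.531), heading=120, 8 segment(s) drawn
Segments drawn: 8

Answer: 8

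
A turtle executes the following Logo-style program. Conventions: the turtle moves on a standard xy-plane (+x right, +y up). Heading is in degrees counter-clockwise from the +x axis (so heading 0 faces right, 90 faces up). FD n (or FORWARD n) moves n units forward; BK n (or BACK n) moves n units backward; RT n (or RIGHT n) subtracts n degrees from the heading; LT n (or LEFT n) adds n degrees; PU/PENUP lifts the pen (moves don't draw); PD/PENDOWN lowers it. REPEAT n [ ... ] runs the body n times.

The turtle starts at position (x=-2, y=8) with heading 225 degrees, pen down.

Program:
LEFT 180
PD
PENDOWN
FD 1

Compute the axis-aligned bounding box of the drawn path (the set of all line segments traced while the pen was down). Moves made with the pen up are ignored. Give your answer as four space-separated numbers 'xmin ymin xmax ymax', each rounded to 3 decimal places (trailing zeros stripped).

Executing turtle program step by step:
Start: pos=(-2,8), heading=225, pen down
LT 180: heading 225 -> 45
PD: pen down
PD: pen down
FD 1: (-2,8) -> (-1.293,8.707) [heading=45, draw]
Final: pos=(-1.293,8.707), heading=45, 1 segment(s) drawn

Segment endpoints: x in {-2, -1.293}, y in {8, 8.707}
xmin=-2, ymin=8, xmax=-1.293, ymax=8.707

Answer: -2 8 -1.293 8.707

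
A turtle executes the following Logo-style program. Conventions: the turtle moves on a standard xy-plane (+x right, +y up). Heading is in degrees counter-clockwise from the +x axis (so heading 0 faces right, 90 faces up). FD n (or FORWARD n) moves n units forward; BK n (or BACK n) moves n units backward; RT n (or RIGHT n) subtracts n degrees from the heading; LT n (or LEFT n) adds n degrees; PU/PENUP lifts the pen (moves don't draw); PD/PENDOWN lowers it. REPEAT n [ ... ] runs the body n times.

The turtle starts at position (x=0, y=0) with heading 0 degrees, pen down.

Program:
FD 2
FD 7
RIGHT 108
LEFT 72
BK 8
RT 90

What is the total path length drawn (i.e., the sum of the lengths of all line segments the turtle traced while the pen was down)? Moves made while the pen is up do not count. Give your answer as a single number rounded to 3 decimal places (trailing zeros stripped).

Answer: 17

Derivation:
Executing turtle program step by step:
Start: pos=(0,0), heading=0, pen down
FD 2: (0,0) -> (2,0) [heading=0, draw]
FD 7: (2,0) -> (9,0) [heading=0, draw]
RT 108: heading 0 -> 252
LT 72: heading 252 -> 324
BK 8: (9,0) -> (2.528,4.702) [heading=324, draw]
RT 90: heading 324 -> 234
Final: pos=(2.528,4.702), heading=234, 3 segment(s) drawn

Segment lengths:
  seg 1: (0,0) -> (2,0), length = 2
  seg 2: (2,0) -> (9,0), length = 7
  seg 3: (9,0) -> (2.528,4.702), length = 8
Total = 17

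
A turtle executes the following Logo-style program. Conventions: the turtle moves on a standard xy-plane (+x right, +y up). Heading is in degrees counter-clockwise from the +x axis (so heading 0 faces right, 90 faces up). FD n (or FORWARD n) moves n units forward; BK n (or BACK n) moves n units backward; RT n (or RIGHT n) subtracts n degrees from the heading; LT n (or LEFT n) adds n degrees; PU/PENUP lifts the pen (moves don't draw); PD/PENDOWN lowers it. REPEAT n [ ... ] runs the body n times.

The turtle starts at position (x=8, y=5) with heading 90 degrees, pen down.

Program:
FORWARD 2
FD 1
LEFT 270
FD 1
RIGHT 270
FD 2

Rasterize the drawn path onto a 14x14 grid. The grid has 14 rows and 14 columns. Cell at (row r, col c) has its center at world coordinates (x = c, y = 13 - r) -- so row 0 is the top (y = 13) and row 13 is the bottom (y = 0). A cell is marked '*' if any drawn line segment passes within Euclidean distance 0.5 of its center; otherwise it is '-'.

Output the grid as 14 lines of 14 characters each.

Segment 0: (8,5) -> (8,7)
Segment 1: (8,7) -> (8,8)
Segment 2: (8,8) -> (9,8)
Segment 3: (9,8) -> (9,10)

Answer: --------------
--------------
--------------
---------*----
---------*----
--------**----
--------*-----
--------*-----
--------*-----
--------------
--------------
--------------
--------------
--------------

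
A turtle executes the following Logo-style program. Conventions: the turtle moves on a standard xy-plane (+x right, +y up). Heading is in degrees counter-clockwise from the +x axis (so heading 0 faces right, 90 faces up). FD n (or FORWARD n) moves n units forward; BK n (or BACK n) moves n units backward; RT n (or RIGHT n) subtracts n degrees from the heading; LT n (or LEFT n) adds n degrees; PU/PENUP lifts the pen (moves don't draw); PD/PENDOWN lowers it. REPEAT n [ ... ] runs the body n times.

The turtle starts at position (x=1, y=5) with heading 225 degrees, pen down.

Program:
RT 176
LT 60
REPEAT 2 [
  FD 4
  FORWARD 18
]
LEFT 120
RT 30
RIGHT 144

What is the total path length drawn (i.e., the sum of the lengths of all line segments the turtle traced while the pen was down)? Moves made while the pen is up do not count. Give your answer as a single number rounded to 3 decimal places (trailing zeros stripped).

Executing turtle program step by step:
Start: pos=(1,5), heading=225, pen down
RT 176: heading 225 -> 49
LT 60: heading 49 -> 109
REPEAT 2 [
  -- iteration 1/2 --
  FD 4: (1,5) -> (-0.302,8.782) [heading=109, draw]
  FD 18: (-0.302,8.782) -> (-6.162,25.801) [heading=109, draw]
  -- iteration 2/2 --
  FD 4: (-6.162,25.801) -> (-7.465,29.583) [heading=109, draw]
  FD 18: (-7.465,29.583) -> (-13.325,46.603) [heading=109, draw]
]
LT 120: heading 109 -> 229
RT 30: heading 229 -> 199
RT 144: heading 199 -> 55
Final: pos=(-13.325,46.603), heading=55, 4 segment(s) drawn

Segment lengths:
  seg 1: (1,5) -> (-0.302,8.782), length = 4
  seg 2: (-0.302,8.782) -> (-6.162,25.801), length = 18
  seg 3: (-6.162,25.801) -> (-7.465,29.583), length = 4
  seg 4: (-7.465,29.583) -> (-13.325,46.603), length = 18
Total = 44

Answer: 44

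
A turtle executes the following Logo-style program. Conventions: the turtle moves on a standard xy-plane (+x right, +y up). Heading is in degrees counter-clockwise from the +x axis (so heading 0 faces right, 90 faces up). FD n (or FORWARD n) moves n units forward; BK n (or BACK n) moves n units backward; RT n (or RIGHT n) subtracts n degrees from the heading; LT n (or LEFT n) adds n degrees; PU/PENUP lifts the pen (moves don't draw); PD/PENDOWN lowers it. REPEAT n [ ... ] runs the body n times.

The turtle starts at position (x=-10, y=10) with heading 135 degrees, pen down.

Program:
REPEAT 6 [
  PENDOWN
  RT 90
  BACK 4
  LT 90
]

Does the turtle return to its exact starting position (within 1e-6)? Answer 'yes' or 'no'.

Answer: no

Derivation:
Executing turtle program step by step:
Start: pos=(-10,10), heading=135, pen down
REPEAT 6 [
  -- iteration 1/6 --
  PD: pen down
  RT 90: heading 135 -> 45
  BK 4: (-10,10) -> (-12.828,7.172) [heading=45, draw]
  LT 90: heading 45 -> 135
  -- iteration 2/6 --
  PD: pen down
  RT 90: heading 135 -> 45
  BK 4: (-12.828,7.172) -> (-15.657,4.343) [heading=45, draw]
  LT 90: heading 45 -> 135
  -- iteration 3/6 --
  PD: pen down
  RT 90: heading 135 -> 45
  BK 4: (-15.657,4.343) -> (-18.485,1.515) [heading=45, draw]
  LT 90: heading 45 -> 135
  -- iteration 4/6 --
  PD: pen down
  RT 90: heading 135 -> 45
  BK 4: (-18.485,1.515) -> (-21.314,-1.314) [heading=45, draw]
  LT 90: heading 45 -> 135
  -- iteration 5/6 --
  PD: pen down
  RT 90: heading 135 -> 45
  BK 4: (-21.314,-1.314) -> (-24.142,-4.142) [heading=45, draw]
  LT 90: heading 45 -> 135
  -- iteration 6/6 --
  PD: pen down
  RT 90: heading 135 -> 45
  BK 4: (-24.142,-4.142) -> (-26.971,-6.971) [heading=45, draw]
  LT 90: heading 45 -> 135
]
Final: pos=(-26.971,-6.971), heading=135, 6 segment(s) drawn

Start position: (-10, 10)
Final position: (-26.971, -6.971)
Distance = 24; >= 1e-6 -> NOT closed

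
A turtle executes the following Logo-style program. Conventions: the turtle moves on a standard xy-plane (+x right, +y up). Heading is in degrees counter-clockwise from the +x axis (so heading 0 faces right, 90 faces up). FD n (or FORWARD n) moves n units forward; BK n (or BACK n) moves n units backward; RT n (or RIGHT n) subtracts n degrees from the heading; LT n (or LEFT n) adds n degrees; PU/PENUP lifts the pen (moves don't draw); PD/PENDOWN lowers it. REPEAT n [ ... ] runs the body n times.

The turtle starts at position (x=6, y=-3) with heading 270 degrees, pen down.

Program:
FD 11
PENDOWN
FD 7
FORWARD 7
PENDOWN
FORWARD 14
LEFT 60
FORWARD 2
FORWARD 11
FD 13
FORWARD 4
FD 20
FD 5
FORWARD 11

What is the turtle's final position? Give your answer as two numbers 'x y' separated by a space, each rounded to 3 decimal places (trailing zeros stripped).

Answer: 63.158 -75

Derivation:
Executing turtle program step by step:
Start: pos=(6,-3), heading=270, pen down
FD 11: (6,-3) -> (6,-14) [heading=270, draw]
PD: pen down
FD 7: (6,-14) -> (6,-21) [heading=270, draw]
FD 7: (6,-21) -> (6,-28) [heading=270, draw]
PD: pen down
FD 14: (6,-28) -> (6,-42) [heading=270, draw]
LT 60: heading 270 -> 330
FD 2: (6,-42) -> (7.732,-43) [heading=330, draw]
FD 11: (7.732,-43) -> (17.258,-48.5) [heading=330, draw]
FD 13: (17.258,-48.5) -> (28.517,-55) [heading=330, draw]
FD 4: (28.517,-55) -> (31.981,-57) [heading=330, draw]
FD 20: (31.981,-57) -> (49.301,-67) [heading=330, draw]
FD 5: (49.301,-67) -> (53.631,-69.5) [heading=330, draw]
FD 11: (53.631,-69.5) -> (63.158,-75) [heading=330, draw]
Final: pos=(63.158,-75), heading=330, 11 segment(s) drawn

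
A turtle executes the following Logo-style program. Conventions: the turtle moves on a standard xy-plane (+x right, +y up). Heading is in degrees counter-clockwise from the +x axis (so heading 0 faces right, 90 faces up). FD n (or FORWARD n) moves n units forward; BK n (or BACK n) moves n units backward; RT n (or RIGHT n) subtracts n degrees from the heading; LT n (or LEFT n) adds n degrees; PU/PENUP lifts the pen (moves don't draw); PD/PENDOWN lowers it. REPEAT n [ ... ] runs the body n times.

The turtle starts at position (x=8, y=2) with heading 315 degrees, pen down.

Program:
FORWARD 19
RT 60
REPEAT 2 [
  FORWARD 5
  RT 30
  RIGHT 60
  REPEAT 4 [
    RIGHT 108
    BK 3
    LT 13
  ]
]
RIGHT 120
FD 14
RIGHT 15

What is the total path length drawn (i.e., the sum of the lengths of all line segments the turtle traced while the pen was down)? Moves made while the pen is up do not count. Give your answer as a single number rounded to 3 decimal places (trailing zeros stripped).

Executing turtle program step by step:
Start: pos=(8,2), heading=315, pen down
FD 19: (8,2) -> (21.435,-11.435) [heading=315, draw]
RT 60: heading 315 -> 255
REPEAT 2 [
  -- iteration 1/2 --
  FD 5: (21.435,-11.435) -> (20.141,-16.265) [heading=255, draw]
  RT 30: heading 255 -> 225
  RT 60: heading 225 -> 165
  REPEAT 4 [
    -- iteration 1/4 --
    RT 108: heading 165 -> 57
    BK 3: (20.141,-16.265) -> (18.507,-18.781) [heading=57, draw]
    LT 13: heading 57 -> 70
    -- iteration 2/4 --
    RT 108: heading 70 -> 322
    BK 3: (18.507,-18.781) -> (16.143,-16.934) [heading=322, draw]
    LT 13: heading 322 -> 335
    -- iteration 3/4 --
    RT 108: heading 335 -> 227
    BK 3: (16.143,-16.934) -> (18.189,-14.74) [heading=227, draw]
    LT 13: heading 227 -> 240
    -- iteration 4/4 --
    RT 108: heading 240 -> 132
    BK 3: (18.189,-14.74) -> (20.196,-16.969) [heading=132, draw]
    LT 13: heading 132 -> 145
  ]
  -- iteration 2/2 --
  FD 5: (20.196,-16.969) -> (16.101,-14.101) [heading=145, draw]
  RT 30: heading 145 -> 115
  RT 60: heading 115 -> 55
  REPEAT 4 [
    -- iteration 1/4 --
    RT 108: heading 55 -> 307
    BK 3: (16.101,-14.101) -> (14.295,-11.705) [heading=307, draw]
    LT 13: heading 307 -> 320
    -- iteration 2/4 --
    RT 108: heading 320 -> 212
    BK 3: (14.295,-11.705) -> (16.839,-10.116) [heading=212, draw]
    LT 13: heading 212 -> 225
    -- iteration 3/4 --
    RT 108: heading 225 -> 117
    BK 3: (16.839,-10.116) -> (18.201,-12.789) [heading=117, draw]
    LT 13: heading 117 -> 130
    -- iteration 4/4 --
    RT 108: heading 130 -> 22
    BK 3: (18.201,-12.789) -> (15.42,-13.912) [heading=22, draw]
    LT 13: heading 22 -> 35
  ]
]
RT 120: heading 35 -> 275
FD 14: (15.42,-13.912) -> (16.64,-27.859) [heading=275, draw]
RT 15: heading 275 -> 260
Final: pos=(16.64,-27.859), heading=260, 12 segment(s) drawn

Segment lengths:
  seg 1: (8,2) -> (21.435,-11.435), length = 19
  seg 2: (21.435,-11.435) -> (20.141,-16.265), length = 5
  seg 3: (20.141,-16.265) -> (18.507,-18.781), length = 3
  seg 4: (18.507,-18.781) -> (16.143,-16.934), length = 3
  seg 5: (16.143,-16.934) -> (18.189,-14.74), length = 3
  seg 6: (18.189,-14.74) -> (20.196,-16.969), length = 3
  seg 7: (20.196,-16.969) -> (16.101,-14.101), length = 5
  seg 8: (16.101,-14.101) -> (14.295,-11.705), length = 3
  seg 9: (14.295,-11.705) -> (16.839,-10.116), length = 3
  seg 10: (16.839,-10.116) -> (18.201,-12.789), length = 3
  seg 11: (18.201,-12.789) -> (15.42,-13.912), length = 3
  seg 12: (15.42,-13.912) -> (16.64,-27.859), length = 14
Total = 67

Answer: 67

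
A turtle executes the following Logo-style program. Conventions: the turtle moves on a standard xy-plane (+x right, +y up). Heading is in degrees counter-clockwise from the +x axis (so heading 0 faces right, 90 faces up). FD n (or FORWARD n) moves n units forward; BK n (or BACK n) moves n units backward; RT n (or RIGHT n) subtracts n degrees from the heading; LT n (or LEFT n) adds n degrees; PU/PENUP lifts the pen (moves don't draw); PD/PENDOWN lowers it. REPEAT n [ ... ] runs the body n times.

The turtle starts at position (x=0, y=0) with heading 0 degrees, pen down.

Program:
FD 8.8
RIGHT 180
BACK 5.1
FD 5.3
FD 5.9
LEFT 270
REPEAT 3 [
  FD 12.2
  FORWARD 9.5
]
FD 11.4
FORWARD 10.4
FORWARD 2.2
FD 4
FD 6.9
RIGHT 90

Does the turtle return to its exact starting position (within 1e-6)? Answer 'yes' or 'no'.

Answer: no

Derivation:
Executing turtle program step by step:
Start: pos=(0,0), heading=0, pen down
FD 8.8: (0,0) -> (8.8,0) [heading=0, draw]
RT 180: heading 0 -> 180
BK 5.1: (8.8,0) -> (13.9,0) [heading=180, draw]
FD 5.3: (13.9,0) -> (8.6,0) [heading=180, draw]
FD 5.9: (8.6,0) -> (2.7,0) [heading=180, draw]
LT 270: heading 180 -> 90
REPEAT 3 [
  -- iteration 1/3 --
  FD 12.2: (2.7,0) -> (2.7,12.2) [heading=90, draw]
  FD 9.5: (2.7,12.2) -> (2.7,21.7) [heading=90, draw]
  -- iteration 2/3 --
  FD 12.2: (2.7,21.7) -> (2.7,33.9) [heading=90, draw]
  FD 9.5: (2.7,33.9) -> (2.7,43.4) [heading=90, draw]
  -- iteration 3/3 --
  FD 12.2: (2.7,43.4) -> (2.7,55.6) [heading=90, draw]
  FD 9.5: (2.7,55.6) -> (2.7,65.1) [heading=90, draw]
]
FD 11.4: (2.7,65.1) -> (2.7,76.5) [heading=90, draw]
FD 10.4: (2.7,76.5) -> (2.7,86.9) [heading=90, draw]
FD 2.2: (2.7,86.9) -> (2.7,89.1) [heading=90, draw]
FD 4: (2.7,89.1) -> (2.7,93.1) [heading=90, draw]
FD 6.9: (2.7,93.1) -> (2.7,100) [heading=90, draw]
RT 90: heading 90 -> 0
Final: pos=(2.7,100), heading=0, 15 segment(s) drawn

Start position: (0, 0)
Final position: (2.7, 100)
Distance = 100.036; >= 1e-6 -> NOT closed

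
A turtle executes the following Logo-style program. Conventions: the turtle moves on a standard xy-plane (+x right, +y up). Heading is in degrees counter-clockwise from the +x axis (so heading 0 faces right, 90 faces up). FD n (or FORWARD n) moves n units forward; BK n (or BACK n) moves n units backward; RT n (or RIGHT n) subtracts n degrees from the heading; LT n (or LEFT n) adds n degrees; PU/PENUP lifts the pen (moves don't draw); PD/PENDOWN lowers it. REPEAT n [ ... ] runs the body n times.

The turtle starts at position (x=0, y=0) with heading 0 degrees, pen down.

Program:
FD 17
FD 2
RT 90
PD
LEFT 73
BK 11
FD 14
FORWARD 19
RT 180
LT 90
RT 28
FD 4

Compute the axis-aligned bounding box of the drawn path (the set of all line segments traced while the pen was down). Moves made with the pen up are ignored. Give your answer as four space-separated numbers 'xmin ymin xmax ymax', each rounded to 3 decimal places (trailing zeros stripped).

Answer: 0 -9.261 40.039 3.216

Derivation:
Executing turtle program step by step:
Start: pos=(0,0), heading=0, pen down
FD 17: (0,0) -> (17,0) [heading=0, draw]
FD 2: (17,0) -> (19,0) [heading=0, draw]
RT 90: heading 0 -> 270
PD: pen down
LT 73: heading 270 -> 343
BK 11: (19,0) -> (8.481,3.216) [heading=343, draw]
FD 14: (8.481,3.216) -> (21.869,-0.877) [heading=343, draw]
FD 19: (21.869,-0.877) -> (40.039,-6.432) [heading=343, draw]
RT 180: heading 343 -> 163
LT 90: heading 163 -> 253
RT 28: heading 253 -> 225
FD 4: (40.039,-6.432) -> (37.21,-9.261) [heading=225, draw]
Final: pos=(37.21,-9.261), heading=225, 6 segment(s) drawn

Segment endpoints: x in {0, 8.481, 17, 19, 21.869, 37.21, 40.039}, y in {-9.261, -6.432, -0.877, 0, 3.216}
xmin=0, ymin=-9.261, xmax=40.039, ymax=3.216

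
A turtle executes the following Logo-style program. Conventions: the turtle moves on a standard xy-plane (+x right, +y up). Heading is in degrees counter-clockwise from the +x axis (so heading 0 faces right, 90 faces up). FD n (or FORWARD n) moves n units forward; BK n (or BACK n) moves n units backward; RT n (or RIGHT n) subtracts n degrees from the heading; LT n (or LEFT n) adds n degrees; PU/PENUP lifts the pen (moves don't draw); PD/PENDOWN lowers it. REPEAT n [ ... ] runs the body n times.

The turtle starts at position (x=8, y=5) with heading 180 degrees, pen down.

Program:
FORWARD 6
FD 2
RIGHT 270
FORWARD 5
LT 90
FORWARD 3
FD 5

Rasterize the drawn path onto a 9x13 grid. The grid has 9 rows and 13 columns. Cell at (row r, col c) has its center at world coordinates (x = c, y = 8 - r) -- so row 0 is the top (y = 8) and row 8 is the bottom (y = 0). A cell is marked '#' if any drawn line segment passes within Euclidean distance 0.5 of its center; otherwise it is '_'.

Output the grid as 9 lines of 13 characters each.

Segment 0: (8,5) -> (2,5)
Segment 1: (2,5) -> (0,5)
Segment 2: (0,5) -> (0,0)
Segment 3: (0,0) -> (3,0)
Segment 4: (3,0) -> (8,0)

Answer: _____________
_____________
_____________
#########____
#____________
#____________
#____________
#____________
#########____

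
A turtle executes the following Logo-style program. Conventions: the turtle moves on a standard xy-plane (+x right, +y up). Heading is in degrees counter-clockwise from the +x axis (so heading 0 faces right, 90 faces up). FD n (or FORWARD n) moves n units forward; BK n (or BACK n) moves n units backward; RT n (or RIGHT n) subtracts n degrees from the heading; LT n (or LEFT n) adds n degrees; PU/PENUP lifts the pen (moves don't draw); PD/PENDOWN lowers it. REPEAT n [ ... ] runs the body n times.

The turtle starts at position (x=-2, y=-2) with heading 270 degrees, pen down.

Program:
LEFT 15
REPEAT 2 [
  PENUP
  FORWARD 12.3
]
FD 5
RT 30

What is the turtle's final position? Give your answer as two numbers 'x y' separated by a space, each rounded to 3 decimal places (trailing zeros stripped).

Executing turtle program step by step:
Start: pos=(-2,-2), heading=270, pen down
LT 15: heading 270 -> 285
REPEAT 2 [
  -- iteration 1/2 --
  PU: pen up
  FD 12.3: (-2,-2) -> (1.183,-13.881) [heading=285, move]
  -- iteration 2/2 --
  PU: pen up
  FD 12.3: (1.183,-13.881) -> (4.367,-25.762) [heading=285, move]
]
FD 5: (4.367,-25.762) -> (5.661,-30.591) [heading=285, move]
RT 30: heading 285 -> 255
Final: pos=(5.661,-30.591), heading=255, 0 segment(s) drawn

Answer: 5.661 -30.591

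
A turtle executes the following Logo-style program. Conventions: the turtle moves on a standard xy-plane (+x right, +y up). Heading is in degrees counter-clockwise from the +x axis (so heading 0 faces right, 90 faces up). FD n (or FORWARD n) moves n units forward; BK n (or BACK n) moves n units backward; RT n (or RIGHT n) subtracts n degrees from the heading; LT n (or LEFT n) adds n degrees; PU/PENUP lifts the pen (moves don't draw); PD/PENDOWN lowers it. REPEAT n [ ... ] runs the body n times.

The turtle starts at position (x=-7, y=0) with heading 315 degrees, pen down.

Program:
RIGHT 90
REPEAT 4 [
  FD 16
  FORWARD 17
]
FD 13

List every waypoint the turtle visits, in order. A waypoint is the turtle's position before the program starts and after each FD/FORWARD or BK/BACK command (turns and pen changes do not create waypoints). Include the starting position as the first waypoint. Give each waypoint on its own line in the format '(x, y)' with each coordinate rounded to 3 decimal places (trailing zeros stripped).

Executing turtle program step by step:
Start: pos=(-7,0), heading=315, pen down
RT 90: heading 315 -> 225
REPEAT 4 [
  -- iteration 1/4 --
  FD 16: (-7,0) -> (-18.314,-11.314) [heading=225, draw]
  FD 17: (-18.314,-11.314) -> (-30.335,-23.335) [heading=225, draw]
  -- iteration 2/4 --
  FD 16: (-30.335,-23.335) -> (-41.648,-34.648) [heading=225, draw]
  FD 17: (-41.648,-34.648) -> (-53.669,-46.669) [heading=225, draw]
  -- iteration 3/4 --
  FD 16: (-53.669,-46.669) -> (-64.983,-57.983) [heading=225, draw]
  FD 17: (-64.983,-57.983) -> (-77.004,-70.004) [heading=225, draw]
  -- iteration 4/4 --
  FD 16: (-77.004,-70.004) -> (-88.317,-81.317) [heading=225, draw]
  FD 17: (-88.317,-81.317) -> (-100.338,-93.338) [heading=225, draw]
]
FD 13: (-100.338,-93.338) -> (-109.53,-102.53) [heading=225, draw]
Final: pos=(-109.53,-102.53), heading=225, 9 segment(s) drawn
Waypoints (10 total):
(-7, 0)
(-18.314, -11.314)
(-30.335, -23.335)
(-41.648, -34.648)
(-53.669, -46.669)
(-64.983, -57.983)
(-77.004, -70.004)
(-88.317, -81.317)
(-100.338, -93.338)
(-109.53, -102.53)

Answer: (-7, 0)
(-18.314, -11.314)
(-30.335, -23.335)
(-41.648, -34.648)
(-53.669, -46.669)
(-64.983, -57.983)
(-77.004, -70.004)
(-88.317, -81.317)
(-100.338, -93.338)
(-109.53, -102.53)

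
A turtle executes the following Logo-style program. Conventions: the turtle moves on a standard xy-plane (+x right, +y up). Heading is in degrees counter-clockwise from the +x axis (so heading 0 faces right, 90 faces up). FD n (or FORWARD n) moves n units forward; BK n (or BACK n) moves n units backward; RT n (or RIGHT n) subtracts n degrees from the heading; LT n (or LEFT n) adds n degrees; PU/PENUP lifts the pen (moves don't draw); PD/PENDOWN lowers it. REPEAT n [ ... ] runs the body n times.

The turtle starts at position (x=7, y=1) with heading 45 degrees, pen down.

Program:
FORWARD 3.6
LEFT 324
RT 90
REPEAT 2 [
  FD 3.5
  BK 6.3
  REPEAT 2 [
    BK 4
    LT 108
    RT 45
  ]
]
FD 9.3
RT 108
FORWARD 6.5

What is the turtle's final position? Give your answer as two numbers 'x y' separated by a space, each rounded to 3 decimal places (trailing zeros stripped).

Executing turtle program step by step:
Start: pos=(7,1), heading=45, pen down
FD 3.6: (7,1) -> (9.546,3.546) [heading=45, draw]
LT 324: heading 45 -> 9
RT 90: heading 9 -> 279
REPEAT 2 [
  -- iteration 1/2 --
  FD 3.5: (9.546,3.546) -> (10.093,0.089) [heading=279, draw]
  BK 6.3: (10.093,0.089) -> (9.108,6.311) [heading=279, draw]
  REPEAT 2 [
    -- iteration 1/2 --
    BK 4: (9.108,6.311) -> (8.482,10.262) [heading=279, draw]
    LT 108: heading 279 -> 27
    RT 45: heading 27 -> 342
    -- iteration 2/2 --
    BK 4: (8.482,10.262) -> (4.678,11.498) [heading=342, draw]
    LT 108: heading 342 -> 90
    RT 45: heading 90 -> 45
  ]
  -- iteration 2/2 --
  FD 3.5: (4.678,11.498) -> (7.152,13.973) [heading=45, draw]
  BK 6.3: (7.152,13.973) -> (2.698,9.518) [heading=45, draw]
  REPEAT 2 [
    -- iteration 1/2 --
    BK 4: (2.698,9.518) -> (-0.131,6.69) [heading=45, draw]
    LT 108: heading 45 -> 153
    RT 45: heading 153 -> 108
    -- iteration 2/2 --
    BK 4: (-0.131,6.69) -> (1.105,2.885) [heading=108, draw]
    LT 108: heading 108 -> 216
    RT 45: heading 216 -> 171
  ]
]
FD 9.3: (1.105,2.885) -> (-8.08,4.34) [heading=171, draw]
RT 108: heading 171 -> 63
FD 6.5: (-8.08,4.34) -> (-5.129,10.132) [heading=63, draw]
Final: pos=(-5.129,10.132), heading=63, 11 segment(s) drawn

Answer: -5.129 10.132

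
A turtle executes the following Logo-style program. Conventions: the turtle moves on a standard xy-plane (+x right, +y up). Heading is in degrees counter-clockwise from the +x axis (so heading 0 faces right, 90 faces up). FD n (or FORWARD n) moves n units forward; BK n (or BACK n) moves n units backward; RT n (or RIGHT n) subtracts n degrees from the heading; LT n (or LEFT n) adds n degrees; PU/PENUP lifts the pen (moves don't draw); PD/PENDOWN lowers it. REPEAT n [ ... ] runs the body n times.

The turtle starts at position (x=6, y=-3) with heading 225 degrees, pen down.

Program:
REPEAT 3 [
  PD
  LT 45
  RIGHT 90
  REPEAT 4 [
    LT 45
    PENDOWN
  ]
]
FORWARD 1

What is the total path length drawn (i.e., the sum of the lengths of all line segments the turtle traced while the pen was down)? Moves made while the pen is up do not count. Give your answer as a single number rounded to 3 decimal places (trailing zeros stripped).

Answer: 1

Derivation:
Executing turtle program step by step:
Start: pos=(6,-3), heading=225, pen down
REPEAT 3 [
  -- iteration 1/3 --
  PD: pen down
  LT 45: heading 225 -> 270
  RT 90: heading 270 -> 180
  REPEAT 4 [
    -- iteration 1/4 --
    LT 45: heading 180 -> 225
    PD: pen down
    -- iteration 2/4 --
    LT 45: heading 225 -> 270
    PD: pen down
    -- iteration 3/4 --
    LT 45: heading 270 -> 315
    PD: pen down
    -- iteration 4/4 --
    LT 45: heading 315 -> 0
    PD: pen down
  ]
  -- iteration 2/3 --
  PD: pen down
  LT 45: heading 0 -> 45
  RT 90: heading 45 -> 315
  REPEAT 4 [
    -- iteration 1/4 --
    LT 45: heading 315 -> 0
    PD: pen down
    -- iteration 2/4 --
    LT 45: heading 0 -> 45
    PD: pen down
    -- iteration 3/4 --
    LT 45: heading 45 -> 90
    PD: pen down
    -- iteration 4/4 --
    LT 45: heading 90 -> 135
    PD: pen down
  ]
  -- iteration 3/3 --
  PD: pen down
  LT 45: heading 135 -> 180
  RT 90: heading 180 -> 90
  REPEAT 4 [
    -- iteration 1/4 --
    LT 45: heading 90 -> 135
    PD: pen down
    -- iteration 2/4 --
    LT 45: heading 135 -> 180
    PD: pen down
    -- iteration 3/4 --
    LT 45: heading 180 -> 225
    PD: pen down
    -- iteration 4/4 --
    LT 45: heading 225 -> 270
    PD: pen down
  ]
]
FD 1: (6,-3) -> (6,-4) [heading=270, draw]
Final: pos=(6,-4), heading=270, 1 segment(s) drawn

Segment lengths:
  seg 1: (6,-3) -> (6,-4), length = 1
Total = 1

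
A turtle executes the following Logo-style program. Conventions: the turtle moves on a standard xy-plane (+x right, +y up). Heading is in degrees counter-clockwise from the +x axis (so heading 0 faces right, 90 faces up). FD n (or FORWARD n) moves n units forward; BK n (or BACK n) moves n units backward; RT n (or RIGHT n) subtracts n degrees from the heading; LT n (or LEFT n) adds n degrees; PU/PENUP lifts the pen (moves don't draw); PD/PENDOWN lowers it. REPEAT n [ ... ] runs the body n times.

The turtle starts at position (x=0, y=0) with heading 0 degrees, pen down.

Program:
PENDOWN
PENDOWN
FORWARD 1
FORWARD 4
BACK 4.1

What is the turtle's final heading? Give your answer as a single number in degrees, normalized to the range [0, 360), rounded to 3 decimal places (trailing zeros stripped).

Executing turtle program step by step:
Start: pos=(0,0), heading=0, pen down
PD: pen down
PD: pen down
FD 1: (0,0) -> (1,0) [heading=0, draw]
FD 4: (1,0) -> (5,0) [heading=0, draw]
BK 4.1: (5,0) -> (0.9,0) [heading=0, draw]
Final: pos=(0.9,0), heading=0, 3 segment(s) drawn

Answer: 0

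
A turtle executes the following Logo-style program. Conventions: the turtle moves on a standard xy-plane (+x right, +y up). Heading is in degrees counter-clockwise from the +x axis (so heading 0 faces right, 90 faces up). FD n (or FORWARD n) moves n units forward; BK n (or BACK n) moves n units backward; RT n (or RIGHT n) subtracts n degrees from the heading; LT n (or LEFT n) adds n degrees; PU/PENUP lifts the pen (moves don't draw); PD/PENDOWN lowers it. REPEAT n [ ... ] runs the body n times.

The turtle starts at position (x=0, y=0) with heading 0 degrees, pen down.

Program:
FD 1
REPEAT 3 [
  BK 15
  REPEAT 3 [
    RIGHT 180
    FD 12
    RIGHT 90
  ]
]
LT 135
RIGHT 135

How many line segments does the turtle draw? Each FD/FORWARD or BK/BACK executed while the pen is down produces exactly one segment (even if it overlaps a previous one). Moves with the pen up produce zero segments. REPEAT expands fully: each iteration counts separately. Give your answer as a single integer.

Executing turtle program step by step:
Start: pos=(0,0), heading=0, pen down
FD 1: (0,0) -> (1,0) [heading=0, draw]
REPEAT 3 [
  -- iteration 1/3 --
  BK 15: (1,0) -> (-14,0) [heading=0, draw]
  REPEAT 3 [
    -- iteration 1/3 --
    RT 180: heading 0 -> 180
    FD 12: (-14,0) -> (-26,0) [heading=180, draw]
    RT 90: heading 180 -> 90
    -- iteration 2/3 --
    RT 180: heading 90 -> 270
    FD 12: (-26,0) -> (-26,-12) [heading=270, draw]
    RT 90: heading 270 -> 180
    -- iteration 3/3 --
    RT 180: heading 180 -> 0
    FD 12: (-26,-12) -> (-14,-12) [heading=0, draw]
    RT 90: heading 0 -> 270
  ]
  -- iteration 2/3 --
  BK 15: (-14,-12) -> (-14,3) [heading=270, draw]
  REPEAT 3 [
    -- iteration 1/3 --
    RT 180: heading 270 -> 90
    FD 12: (-14,3) -> (-14,15) [heading=90, draw]
    RT 90: heading 90 -> 0
    -- iteration 2/3 --
    RT 180: heading 0 -> 180
    FD 12: (-14,15) -> (-26,15) [heading=180, draw]
    RT 90: heading 180 -> 90
    -- iteration 3/3 --
    RT 180: heading 90 -> 270
    FD 12: (-26,15) -> (-26,3) [heading=270, draw]
    RT 90: heading 270 -> 180
  ]
  -- iteration 3/3 --
  BK 15: (-26,3) -> (-11,3) [heading=180, draw]
  REPEAT 3 [
    -- iteration 1/3 --
    RT 180: heading 180 -> 0
    FD 12: (-11,3) -> (1,3) [heading=0, draw]
    RT 90: heading 0 -> 270
    -- iteration 2/3 --
    RT 180: heading 270 -> 90
    FD 12: (1,3) -> (1,15) [heading=90, draw]
    RT 90: heading 90 -> 0
    -- iteration 3/3 --
    RT 180: heading 0 -> 180
    FD 12: (1,15) -> (-11,15) [heading=180, draw]
    RT 90: heading 180 -> 90
  ]
]
LT 135: heading 90 -> 225
RT 135: heading 225 -> 90
Final: pos=(-11,15), heading=90, 13 segment(s) drawn
Segments drawn: 13

Answer: 13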